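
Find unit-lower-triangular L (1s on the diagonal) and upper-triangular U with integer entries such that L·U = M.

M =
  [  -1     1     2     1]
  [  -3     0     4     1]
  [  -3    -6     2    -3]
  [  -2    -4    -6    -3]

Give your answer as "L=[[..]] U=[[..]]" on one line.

L=[[1,0,0,0],[3,1,0,0],[3,3,1,0],[2,2,-3,1]] U=[[-1,1,2,1],[0,-3,-2,-2],[0,0,2,0],[0,0,0,-1]]

  r1 -= 3·r0 → [0,-3,-2,-2]
  r2 -= 3·r0 → [0,-9,-4,-6]
  r3 -= 2·r0 → [0,-6,-10,-5]
  r2 -= 3·r1 → [0,0,2,0]
  r3 -= 2·r1 → [0,0,-6,-1]
  r3 -= -3·r2 → [0,0,0,-1]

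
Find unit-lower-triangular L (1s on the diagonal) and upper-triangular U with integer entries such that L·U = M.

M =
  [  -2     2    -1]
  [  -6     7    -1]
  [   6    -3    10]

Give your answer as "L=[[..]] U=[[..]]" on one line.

  row1 -= 3·row0 → [0,1,2]
  row2 -= -3·row0 → [0,3,7]
  row2 -= 3·row1 → [0,0,1]

L=[[1,0,0],[3,1,0],[-3,3,1]] U=[[-2,2,-1],[0,1,2],[0,0,1]]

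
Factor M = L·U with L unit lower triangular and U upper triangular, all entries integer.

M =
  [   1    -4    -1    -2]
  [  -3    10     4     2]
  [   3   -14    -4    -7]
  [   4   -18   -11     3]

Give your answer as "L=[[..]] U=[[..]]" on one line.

  r1 -= -3·r0 → [0,-2,1,-4]
  r2 -= 3·r0 → [0,-2,-1,-1]
  r3 -= 4·r0 → [0,-2,-7,11]
  r2 -= 1·r1 → [0,0,-2,3]
  r3 -= 1·r1 → [0,0,-8,15]
  r3 -= 4·r2 → [0,0,0,3]

L=[[1,0,0,0],[-3,1,0,0],[3,1,1,0],[4,1,4,1]] U=[[1,-4,-1,-2],[0,-2,1,-4],[0,0,-2,3],[0,0,0,3]]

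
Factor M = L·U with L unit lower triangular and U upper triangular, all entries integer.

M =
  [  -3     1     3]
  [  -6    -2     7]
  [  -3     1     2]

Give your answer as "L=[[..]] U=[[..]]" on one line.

  row1 -= 2·row0 → [0,-4,1]
  row2 -= 1·row0 → [0,0,-1]
  row2 -= 0·row1 → [0,0,-1]

L=[[1,0,0],[2,1,0],[1,0,1]] U=[[-3,1,3],[0,-4,1],[0,0,-1]]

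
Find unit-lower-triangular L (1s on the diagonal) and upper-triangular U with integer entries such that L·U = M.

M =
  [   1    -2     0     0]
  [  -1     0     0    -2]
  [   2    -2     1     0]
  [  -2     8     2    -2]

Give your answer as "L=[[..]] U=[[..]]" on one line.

L=[[1,0,0,0],[-1,1,0,0],[2,-1,1,0],[-2,-2,2,1]] U=[[1,-2,0,0],[0,-2,0,-2],[0,0,1,-2],[0,0,0,-2]]

  r1 -= -1·r0 → [0,-2,0,-2]
  r2 -= 2·r0 → [0,2,1,0]
  r3 -= -2·r0 → [0,4,2,-2]
  r2 -= -1·r1 → [0,0,1,-2]
  r3 -= -2·r1 → [0,0,2,-6]
  r3 -= 2·r2 → [0,0,0,-2]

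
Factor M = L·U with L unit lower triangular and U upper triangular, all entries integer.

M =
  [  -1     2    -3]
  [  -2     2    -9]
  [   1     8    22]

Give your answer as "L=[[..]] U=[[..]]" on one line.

L=[[1,0,0],[2,1,0],[-1,-5,1]] U=[[-1,2,-3],[0,-2,-3],[0,0,4]]

  r1 -= 2·r0 → [0,-2,-3]
  r2 -= -1·r0 → [0,10,19]
  r2 -= -5·r1 → [0,0,4]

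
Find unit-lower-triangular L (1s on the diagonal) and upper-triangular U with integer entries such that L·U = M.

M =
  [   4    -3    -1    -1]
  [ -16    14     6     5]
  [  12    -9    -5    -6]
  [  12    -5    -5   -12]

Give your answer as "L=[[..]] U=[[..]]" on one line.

  R1 -= -4·R0 → [0,2,2,1]
  R2 -= 3·R0 → [0,0,-2,-3]
  R3 -= 3·R0 → [0,4,-2,-9]
  R2 -= 0·R1 → [0,0,-2,-3]
  R3 -= 2·R1 → [0,0,-6,-11]
  R3 -= 3·R2 → [0,0,0,-2]

L=[[1,0,0,0],[-4,1,0,0],[3,0,1,0],[3,2,3,1]] U=[[4,-3,-1,-1],[0,2,2,1],[0,0,-2,-3],[0,0,0,-2]]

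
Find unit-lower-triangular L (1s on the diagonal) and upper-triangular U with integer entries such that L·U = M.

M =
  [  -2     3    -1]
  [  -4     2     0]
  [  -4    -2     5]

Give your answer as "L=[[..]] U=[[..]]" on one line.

L=[[1,0,0],[2,1,0],[2,2,1]] U=[[-2,3,-1],[0,-4,2],[0,0,3]]

  r1 -= 2·r0 → [0,-4,2]
  r2 -= 2·r0 → [0,-8,7]
  r2 -= 2·r1 → [0,0,3]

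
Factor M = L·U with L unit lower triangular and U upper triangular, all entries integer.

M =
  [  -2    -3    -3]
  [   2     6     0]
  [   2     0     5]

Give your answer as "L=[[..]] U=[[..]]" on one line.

  R1 -= -1·R0 → [0,3,-3]
  R2 -= -1·R0 → [0,-3,2]
  R2 -= -1·R1 → [0,0,-1]

L=[[1,0,0],[-1,1,0],[-1,-1,1]] U=[[-2,-3,-3],[0,3,-3],[0,0,-1]]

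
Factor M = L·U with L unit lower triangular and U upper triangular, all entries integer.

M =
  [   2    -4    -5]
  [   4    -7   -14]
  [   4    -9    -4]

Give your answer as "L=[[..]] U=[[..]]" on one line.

L=[[1,0,0],[2,1,0],[2,-1,1]] U=[[2,-4,-5],[0,1,-4],[0,0,2]]

  r1 -= 2·r0 → [0,1,-4]
  r2 -= 2·r0 → [0,-1,6]
  r2 -= -1·r1 → [0,0,2]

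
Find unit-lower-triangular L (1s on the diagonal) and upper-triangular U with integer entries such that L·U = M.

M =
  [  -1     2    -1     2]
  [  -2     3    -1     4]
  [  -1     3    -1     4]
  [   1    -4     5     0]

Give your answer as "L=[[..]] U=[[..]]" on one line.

  r1 -= 2·r0 → [0,-1,1,0]
  r2 -= 1·r0 → [0,1,0,2]
  r3 -= -1·r0 → [0,-2,4,2]
  r2 -= -1·r1 → [0,0,1,2]
  r3 -= 2·r1 → [0,0,2,2]
  r3 -= 2·r2 → [0,0,0,-2]

L=[[1,0,0,0],[2,1,0,0],[1,-1,1,0],[-1,2,2,1]] U=[[-1,2,-1,2],[0,-1,1,0],[0,0,1,2],[0,0,0,-2]]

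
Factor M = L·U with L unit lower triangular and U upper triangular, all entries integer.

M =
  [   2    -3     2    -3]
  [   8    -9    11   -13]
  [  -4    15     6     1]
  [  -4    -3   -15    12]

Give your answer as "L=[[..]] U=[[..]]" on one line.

  R1 -= 4·R0 → [0,3,3,-1]
  R2 -= -2·R0 → [0,9,10,-5]
  R3 -= -2·R0 → [0,-9,-11,6]
  R2 -= 3·R1 → [0,0,1,-2]
  R3 -= -3·R1 → [0,0,-2,3]
  R3 -= -2·R2 → [0,0,0,-1]

L=[[1,0,0,0],[4,1,0,0],[-2,3,1,0],[-2,-3,-2,1]] U=[[2,-3,2,-3],[0,3,3,-1],[0,0,1,-2],[0,0,0,-1]]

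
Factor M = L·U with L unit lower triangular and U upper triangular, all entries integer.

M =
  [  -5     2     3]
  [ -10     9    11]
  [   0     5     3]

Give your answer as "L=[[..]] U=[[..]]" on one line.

  R1 -= 2·R0 → [0,5,5]
  R2 -= 0·R0 → [0,5,3]
  R2 -= 1·R1 → [0,0,-2]

L=[[1,0,0],[2,1,0],[0,1,1]] U=[[-5,2,3],[0,5,5],[0,0,-2]]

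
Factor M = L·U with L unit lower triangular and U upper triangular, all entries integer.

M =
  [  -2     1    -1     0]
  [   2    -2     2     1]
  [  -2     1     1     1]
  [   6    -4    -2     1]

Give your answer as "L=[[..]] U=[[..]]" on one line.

L=[[1,0,0,0],[-1,1,0,0],[1,0,1,0],[-3,1,-3,1]] U=[[-2,1,-1,0],[0,-1,1,1],[0,0,2,1],[0,0,0,3]]

  R1 -= -1·R0 → [0,-1,1,1]
  R2 -= 1·R0 → [0,0,2,1]
  R3 -= -3·R0 → [0,-1,-5,1]
  R2 -= 0·R1 → [0,0,2,1]
  R3 -= 1·R1 → [0,0,-6,0]
  R3 -= -3·R2 → [0,0,0,3]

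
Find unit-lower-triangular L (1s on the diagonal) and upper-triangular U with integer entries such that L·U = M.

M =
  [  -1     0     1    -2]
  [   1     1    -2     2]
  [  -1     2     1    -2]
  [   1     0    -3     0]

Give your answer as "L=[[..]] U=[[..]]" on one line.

L=[[1,0,0,0],[-1,1,0,0],[1,2,1,0],[-1,0,-1,1]] U=[[-1,0,1,-2],[0,1,-1,0],[0,0,2,0],[0,0,0,-2]]

  row1 -= -1·row0 → [0,1,-1,0]
  row2 -= 1·row0 → [0,2,0,0]
  row3 -= -1·row0 → [0,0,-2,-2]
  row2 -= 2·row1 → [0,0,2,0]
  row3 -= 0·row1 → [0,0,-2,-2]
  row3 -= -1·row2 → [0,0,0,-2]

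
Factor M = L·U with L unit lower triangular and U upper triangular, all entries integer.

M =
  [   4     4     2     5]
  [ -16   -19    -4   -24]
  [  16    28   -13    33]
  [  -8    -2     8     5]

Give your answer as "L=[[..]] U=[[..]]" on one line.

L=[[1,0,0,0],[-4,1,0,0],[4,-4,1,0],[-2,-2,-4,1]] U=[[4,4,2,5],[0,-3,4,-4],[0,0,-5,-3],[0,0,0,-5]]

  r1 -= -4·r0 → [0,-3,4,-4]
  r2 -= 4·r0 → [0,12,-21,13]
  r3 -= -2·r0 → [0,6,12,15]
  r2 -= -4·r1 → [0,0,-5,-3]
  r3 -= -2·r1 → [0,0,20,7]
  r3 -= -4·r2 → [0,0,0,-5]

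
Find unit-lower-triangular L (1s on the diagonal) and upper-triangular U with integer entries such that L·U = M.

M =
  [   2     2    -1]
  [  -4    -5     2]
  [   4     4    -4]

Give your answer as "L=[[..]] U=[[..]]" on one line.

L=[[1,0,0],[-2,1,0],[2,0,1]] U=[[2,2,-1],[0,-1,0],[0,0,-2]]

  r1 -= -2·r0 → [0,-1,0]
  r2 -= 2·r0 → [0,0,-2]
  r2 -= 0·r1 → [0,0,-2]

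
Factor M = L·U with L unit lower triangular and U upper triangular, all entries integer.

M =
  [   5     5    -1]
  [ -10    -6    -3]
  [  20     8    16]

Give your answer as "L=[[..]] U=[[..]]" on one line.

L=[[1,0,0],[-2,1,0],[4,-3,1]] U=[[5,5,-1],[0,4,-5],[0,0,5]]

  r1 -= -2·r0 → [0,4,-5]
  r2 -= 4·r0 → [0,-12,20]
  r2 -= -3·r1 → [0,0,5]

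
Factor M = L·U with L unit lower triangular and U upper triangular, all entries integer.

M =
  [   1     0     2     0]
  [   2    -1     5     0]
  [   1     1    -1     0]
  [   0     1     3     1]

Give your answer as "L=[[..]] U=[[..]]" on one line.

L=[[1,0,0,0],[2,1,0,0],[1,-1,1,0],[0,-1,-2,1]] U=[[1,0,2,0],[0,-1,1,0],[0,0,-2,0],[0,0,0,1]]

  r1 -= 2·r0 → [0,-1,1,0]
  r2 -= 1·r0 → [0,1,-3,0]
  r3 -= 0·r0 → [0,1,3,1]
  r2 -= -1·r1 → [0,0,-2,0]
  r3 -= -1·r1 → [0,0,4,1]
  r3 -= -2·r2 → [0,0,0,1]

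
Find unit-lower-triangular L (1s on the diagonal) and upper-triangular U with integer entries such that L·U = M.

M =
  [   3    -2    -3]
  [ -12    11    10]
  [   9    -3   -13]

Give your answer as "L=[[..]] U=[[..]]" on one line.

  row1 -= -4·row0 → [0,3,-2]
  row2 -= 3·row0 → [0,3,-4]
  row2 -= 1·row1 → [0,0,-2]

L=[[1,0,0],[-4,1,0],[3,1,1]] U=[[3,-2,-3],[0,3,-2],[0,0,-2]]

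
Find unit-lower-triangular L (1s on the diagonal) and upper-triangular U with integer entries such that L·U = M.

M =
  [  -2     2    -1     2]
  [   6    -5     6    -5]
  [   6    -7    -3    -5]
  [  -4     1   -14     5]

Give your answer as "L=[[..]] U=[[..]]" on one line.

  r1 -= -3·r0 → [0,1,3,1]
  r2 -= -3·r0 → [0,-1,-6,1]
  r3 -= 2·r0 → [0,-3,-12,1]
  r2 -= -1·r1 → [0,0,-3,2]
  r3 -= -3·r1 → [0,0,-3,4]
  r3 -= 1·r2 → [0,0,0,2]

L=[[1,0,0,0],[-3,1,0,0],[-3,-1,1,0],[2,-3,1,1]] U=[[-2,2,-1,2],[0,1,3,1],[0,0,-3,2],[0,0,0,2]]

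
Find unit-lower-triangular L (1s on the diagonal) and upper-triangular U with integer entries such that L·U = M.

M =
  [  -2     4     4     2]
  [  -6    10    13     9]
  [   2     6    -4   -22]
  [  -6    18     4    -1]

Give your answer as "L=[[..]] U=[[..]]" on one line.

  row1 -= 3·row0 → [0,-2,1,3]
  row2 -= -1·row0 → [0,10,0,-20]
  row3 -= 3·row0 → [0,6,-8,-7]
  row2 -= -5·row1 → [0,0,5,-5]
  row3 -= -3·row1 → [0,0,-5,2]
  row3 -= -1·row2 → [0,0,0,-3]

L=[[1,0,0,0],[3,1,0,0],[-1,-5,1,0],[3,-3,-1,1]] U=[[-2,4,4,2],[0,-2,1,3],[0,0,5,-5],[0,0,0,-3]]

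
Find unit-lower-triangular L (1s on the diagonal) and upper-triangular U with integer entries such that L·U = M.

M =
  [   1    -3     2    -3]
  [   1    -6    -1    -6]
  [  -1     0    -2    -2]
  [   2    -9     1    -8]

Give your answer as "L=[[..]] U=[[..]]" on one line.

  row1 -= 1·row0 → [0,-3,-3,-3]
  row2 -= -1·row0 → [0,-3,0,-5]
  row3 -= 2·row0 → [0,-3,-3,-2]
  row2 -= 1·row1 → [0,0,3,-2]
  row3 -= 1·row1 → [0,0,0,1]
  row3 -= 0·row2 → [0,0,0,1]

L=[[1,0,0,0],[1,1,0,0],[-1,1,1,0],[2,1,0,1]] U=[[1,-3,2,-3],[0,-3,-3,-3],[0,0,3,-2],[0,0,0,1]]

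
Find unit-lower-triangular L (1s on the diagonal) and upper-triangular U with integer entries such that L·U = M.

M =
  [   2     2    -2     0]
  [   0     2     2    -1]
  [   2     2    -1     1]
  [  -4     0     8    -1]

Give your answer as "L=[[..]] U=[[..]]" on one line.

L=[[1,0,0,0],[0,1,0,0],[1,0,1,0],[-2,2,0,1]] U=[[2,2,-2,0],[0,2,2,-1],[0,0,1,1],[0,0,0,1]]

  R1 -= 0·R0 → [0,2,2,-1]
  R2 -= 1·R0 → [0,0,1,1]
  R3 -= -2·R0 → [0,4,4,-1]
  R2 -= 0·R1 → [0,0,1,1]
  R3 -= 2·R1 → [0,0,0,1]
  R3 -= 0·R2 → [0,0,0,1]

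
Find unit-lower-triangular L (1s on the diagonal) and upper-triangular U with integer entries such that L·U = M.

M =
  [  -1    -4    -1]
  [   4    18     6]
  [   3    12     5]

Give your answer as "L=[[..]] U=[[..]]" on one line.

  r1 -= -4·r0 → [0,2,2]
  r2 -= -3·r0 → [0,0,2]
  r2 -= 0·r1 → [0,0,2]

L=[[1,0,0],[-4,1,0],[-3,0,1]] U=[[-1,-4,-1],[0,2,2],[0,0,2]]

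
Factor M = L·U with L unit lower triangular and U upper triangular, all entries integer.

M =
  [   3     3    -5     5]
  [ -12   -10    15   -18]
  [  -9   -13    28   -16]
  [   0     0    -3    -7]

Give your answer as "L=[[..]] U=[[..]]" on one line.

  R1 -= -4·R0 → [0,2,-5,2]
  R2 -= -3·R0 → [0,-4,13,-1]
  R3 -= 0·R0 → [0,0,-3,-7]
  R2 -= -2·R1 → [0,0,3,3]
  R3 -= 0·R1 → [0,0,-3,-7]
  R3 -= -1·R2 → [0,0,0,-4]

L=[[1,0,0,0],[-4,1,0,0],[-3,-2,1,0],[0,0,-1,1]] U=[[3,3,-5,5],[0,2,-5,2],[0,0,3,3],[0,0,0,-4]]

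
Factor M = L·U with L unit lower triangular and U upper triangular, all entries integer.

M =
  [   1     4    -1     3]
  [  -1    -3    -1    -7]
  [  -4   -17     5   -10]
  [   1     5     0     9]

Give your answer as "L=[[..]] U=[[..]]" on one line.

L=[[1,0,0,0],[-1,1,0,0],[-4,-1,1,0],[1,1,-3,1]] U=[[1,4,-1,3],[0,1,-2,-4],[0,0,-1,-2],[0,0,0,4]]

  r1 -= -1·r0 → [0,1,-2,-4]
  r2 -= -4·r0 → [0,-1,1,2]
  r3 -= 1·r0 → [0,1,1,6]
  r2 -= -1·r1 → [0,0,-1,-2]
  r3 -= 1·r1 → [0,0,3,10]
  r3 -= -3·r2 → [0,0,0,4]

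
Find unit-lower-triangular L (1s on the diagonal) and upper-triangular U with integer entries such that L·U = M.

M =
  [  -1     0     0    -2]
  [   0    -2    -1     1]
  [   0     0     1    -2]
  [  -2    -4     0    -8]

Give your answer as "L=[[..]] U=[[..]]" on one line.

  R1 -= 0·R0 → [0,-2,-1,1]
  R2 -= 0·R0 → [0,0,1,-2]
  R3 -= 2·R0 → [0,-4,0,-4]
  R2 -= 0·R1 → [0,0,1,-2]
  R3 -= 2·R1 → [0,0,2,-6]
  R3 -= 2·R2 → [0,0,0,-2]

L=[[1,0,0,0],[0,1,0,0],[0,0,1,0],[2,2,2,1]] U=[[-1,0,0,-2],[0,-2,-1,1],[0,0,1,-2],[0,0,0,-2]]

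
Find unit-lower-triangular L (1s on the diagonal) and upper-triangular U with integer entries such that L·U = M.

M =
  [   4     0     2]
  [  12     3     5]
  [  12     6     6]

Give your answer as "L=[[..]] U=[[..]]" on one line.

  row1 -= 3·row0 → [0,3,-1]
  row2 -= 3·row0 → [0,6,0]
  row2 -= 2·row1 → [0,0,2]

L=[[1,0,0],[3,1,0],[3,2,1]] U=[[4,0,2],[0,3,-1],[0,0,2]]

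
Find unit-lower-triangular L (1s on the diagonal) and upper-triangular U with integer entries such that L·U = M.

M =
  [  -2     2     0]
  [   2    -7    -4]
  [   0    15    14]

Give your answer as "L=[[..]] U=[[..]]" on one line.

L=[[1,0,0],[-1,1,0],[0,-3,1]] U=[[-2,2,0],[0,-5,-4],[0,0,2]]

  r1 -= -1·r0 → [0,-5,-4]
  r2 -= 0·r0 → [0,15,14]
  r2 -= -3·r1 → [0,0,2]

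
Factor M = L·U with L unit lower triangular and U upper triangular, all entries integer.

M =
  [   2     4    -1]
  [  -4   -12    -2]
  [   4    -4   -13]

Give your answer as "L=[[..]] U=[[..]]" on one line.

  R1 -= -2·R0 → [0,-4,-4]
  R2 -= 2·R0 → [0,-12,-11]
  R2 -= 3·R1 → [0,0,1]

L=[[1,0,0],[-2,1,0],[2,3,1]] U=[[2,4,-1],[0,-4,-4],[0,0,1]]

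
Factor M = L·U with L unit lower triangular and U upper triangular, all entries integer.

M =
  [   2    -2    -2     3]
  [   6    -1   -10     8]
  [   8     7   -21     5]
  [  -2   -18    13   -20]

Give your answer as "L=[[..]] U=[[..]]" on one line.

  row1 -= 3·row0 → [0,5,-4,-1]
  row2 -= 4·row0 → [0,15,-13,-7]
  row3 -= -1·row0 → [0,-20,11,-17]
  row2 -= 3·row1 → [0,0,-1,-4]
  row3 -= -4·row1 → [0,0,-5,-21]
  row3 -= 5·row2 → [0,0,0,-1]

L=[[1,0,0,0],[3,1,0,0],[4,3,1,0],[-1,-4,5,1]] U=[[2,-2,-2,3],[0,5,-4,-1],[0,0,-1,-4],[0,0,0,-1]]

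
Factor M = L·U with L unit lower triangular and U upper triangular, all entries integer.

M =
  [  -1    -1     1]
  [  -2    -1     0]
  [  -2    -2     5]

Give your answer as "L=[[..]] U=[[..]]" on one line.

L=[[1,0,0],[2,1,0],[2,0,1]] U=[[-1,-1,1],[0,1,-2],[0,0,3]]

  R1 -= 2·R0 → [0,1,-2]
  R2 -= 2·R0 → [0,0,3]
  R2 -= 0·R1 → [0,0,3]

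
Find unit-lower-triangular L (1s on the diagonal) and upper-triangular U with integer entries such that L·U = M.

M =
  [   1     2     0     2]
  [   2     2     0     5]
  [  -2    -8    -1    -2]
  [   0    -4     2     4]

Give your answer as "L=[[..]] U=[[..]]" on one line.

  row1 -= 2·row0 → [0,-2,0,1]
  row2 -= -2·row0 → [0,-4,-1,2]
  row3 -= 0·row0 → [0,-4,2,4]
  row2 -= 2·row1 → [0,0,-1,0]
  row3 -= 2·row1 → [0,0,2,2]
  row3 -= -2·row2 → [0,0,0,2]

L=[[1,0,0,0],[2,1,0,0],[-2,2,1,0],[0,2,-2,1]] U=[[1,2,0,2],[0,-2,0,1],[0,0,-1,0],[0,0,0,2]]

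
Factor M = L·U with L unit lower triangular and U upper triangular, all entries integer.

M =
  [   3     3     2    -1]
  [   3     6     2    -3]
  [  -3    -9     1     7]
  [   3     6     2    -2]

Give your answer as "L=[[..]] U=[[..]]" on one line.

  R1 -= 1·R0 → [0,3,0,-2]
  R2 -= -1·R0 → [0,-6,3,6]
  R3 -= 1·R0 → [0,3,0,-1]
  R2 -= -2·R1 → [0,0,3,2]
  R3 -= 1·R1 → [0,0,0,1]
  R3 -= 0·R2 → [0,0,0,1]

L=[[1,0,0,0],[1,1,0,0],[-1,-2,1,0],[1,1,0,1]] U=[[3,3,2,-1],[0,3,0,-2],[0,0,3,2],[0,0,0,1]]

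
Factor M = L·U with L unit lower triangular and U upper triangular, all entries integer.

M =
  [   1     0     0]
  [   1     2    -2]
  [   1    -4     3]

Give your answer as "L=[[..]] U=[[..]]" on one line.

L=[[1,0,0],[1,1,0],[1,-2,1]] U=[[1,0,0],[0,2,-2],[0,0,-1]]

  r1 -= 1·r0 → [0,2,-2]
  r2 -= 1·r0 → [0,-4,3]
  r2 -= -2·r1 → [0,0,-1]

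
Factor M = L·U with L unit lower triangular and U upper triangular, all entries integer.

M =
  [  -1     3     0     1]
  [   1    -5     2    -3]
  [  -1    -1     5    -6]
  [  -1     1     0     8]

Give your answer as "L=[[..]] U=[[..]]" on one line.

L=[[1,0,0,0],[-1,1,0,0],[1,2,1,0],[1,1,-2,1]] U=[[-1,3,0,1],[0,-2,2,-2],[0,0,1,-3],[0,0,0,3]]

  row1 -= -1·row0 → [0,-2,2,-2]
  row2 -= 1·row0 → [0,-4,5,-7]
  row3 -= 1·row0 → [0,-2,0,7]
  row2 -= 2·row1 → [0,0,1,-3]
  row3 -= 1·row1 → [0,0,-2,9]
  row3 -= -2·row2 → [0,0,0,3]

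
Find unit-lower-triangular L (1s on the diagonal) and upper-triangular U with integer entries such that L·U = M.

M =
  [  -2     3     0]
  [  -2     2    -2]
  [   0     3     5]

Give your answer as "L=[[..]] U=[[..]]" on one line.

L=[[1,0,0],[1,1,0],[0,-3,1]] U=[[-2,3,0],[0,-1,-2],[0,0,-1]]

  r1 -= 1·r0 → [0,-1,-2]
  r2 -= 0·r0 → [0,3,5]
  r2 -= -3·r1 → [0,0,-1]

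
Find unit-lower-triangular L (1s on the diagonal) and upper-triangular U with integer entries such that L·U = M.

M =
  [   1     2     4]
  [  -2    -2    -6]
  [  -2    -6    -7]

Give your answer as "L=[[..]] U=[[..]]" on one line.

L=[[1,0,0],[-2,1,0],[-2,-1,1]] U=[[1,2,4],[0,2,2],[0,0,3]]

  R1 -= -2·R0 → [0,2,2]
  R2 -= -2·R0 → [0,-2,1]
  R2 -= -1·R1 → [0,0,3]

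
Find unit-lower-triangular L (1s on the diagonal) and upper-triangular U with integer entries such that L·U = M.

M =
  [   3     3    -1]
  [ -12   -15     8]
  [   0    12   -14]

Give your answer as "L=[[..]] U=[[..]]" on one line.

L=[[1,0,0],[-4,1,0],[0,-4,1]] U=[[3,3,-1],[0,-3,4],[0,0,2]]

  row1 -= -4·row0 → [0,-3,4]
  row2 -= 0·row0 → [0,12,-14]
  row2 -= -4·row1 → [0,0,2]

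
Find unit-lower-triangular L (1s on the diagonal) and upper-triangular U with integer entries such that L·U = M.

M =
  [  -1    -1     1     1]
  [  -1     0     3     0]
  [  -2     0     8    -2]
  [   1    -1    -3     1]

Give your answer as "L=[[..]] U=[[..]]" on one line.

L=[[1,0,0,0],[1,1,0,0],[2,2,1,0],[-1,-2,1,1]] U=[[-1,-1,1,1],[0,1,2,-1],[0,0,2,-2],[0,0,0,2]]

  R1 -= 1·R0 → [0,1,2,-1]
  R2 -= 2·R0 → [0,2,6,-4]
  R3 -= -1·R0 → [0,-2,-2,2]
  R2 -= 2·R1 → [0,0,2,-2]
  R3 -= -2·R1 → [0,0,2,0]
  R3 -= 1·R2 → [0,0,0,2]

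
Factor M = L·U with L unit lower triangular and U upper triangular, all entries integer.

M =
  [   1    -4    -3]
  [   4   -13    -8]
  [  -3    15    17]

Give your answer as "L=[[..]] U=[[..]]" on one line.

L=[[1,0,0],[4,1,0],[-3,1,1]] U=[[1,-4,-3],[0,3,4],[0,0,4]]

  R1 -= 4·R0 → [0,3,4]
  R2 -= -3·R0 → [0,3,8]
  R2 -= 1·R1 → [0,0,4]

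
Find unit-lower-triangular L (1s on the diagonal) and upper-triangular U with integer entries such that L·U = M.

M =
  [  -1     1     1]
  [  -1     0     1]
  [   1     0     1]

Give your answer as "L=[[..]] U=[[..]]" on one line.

  R1 -= 1·R0 → [0,-1,0]
  R2 -= -1·R0 → [0,1,2]
  R2 -= -1·R1 → [0,0,2]

L=[[1,0,0],[1,1,0],[-1,-1,1]] U=[[-1,1,1],[0,-1,0],[0,0,2]]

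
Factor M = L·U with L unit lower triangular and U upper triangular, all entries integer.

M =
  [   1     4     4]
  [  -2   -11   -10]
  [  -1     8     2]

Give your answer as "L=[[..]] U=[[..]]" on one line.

L=[[1,0,0],[-2,1,0],[-1,-4,1]] U=[[1,4,4],[0,-3,-2],[0,0,-2]]

  R1 -= -2·R0 → [0,-3,-2]
  R2 -= -1·R0 → [0,12,6]
  R2 -= -4·R1 → [0,0,-2]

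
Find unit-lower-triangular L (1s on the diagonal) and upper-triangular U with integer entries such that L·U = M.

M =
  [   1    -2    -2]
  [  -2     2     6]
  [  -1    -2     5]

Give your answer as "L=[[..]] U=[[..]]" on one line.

L=[[1,0,0],[-2,1,0],[-1,2,1]] U=[[1,-2,-2],[0,-2,2],[0,0,-1]]

  R1 -= -2·R0 → [0,-2,2]
  R2 -= -1·R0 → [0,-4,3]
  R2 -= 2·R1 → [0,0,-1]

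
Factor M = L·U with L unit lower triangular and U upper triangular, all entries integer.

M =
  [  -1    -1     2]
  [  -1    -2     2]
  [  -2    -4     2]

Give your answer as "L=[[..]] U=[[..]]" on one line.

L=[[1,0,0],[1,1,0],[2,2,1]] U=[[-1,-1,2],[0,-1,0],[0,0,-2]]

  r1 -= 1·r0 → [0,-1,0]
  r2 -= 2·r0 → [0,-2,-2]
  r2 -= 2·r1 → [0,0,-2]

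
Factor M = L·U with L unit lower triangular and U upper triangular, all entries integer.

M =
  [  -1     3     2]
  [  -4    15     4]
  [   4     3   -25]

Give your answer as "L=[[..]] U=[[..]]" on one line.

  r1 -= 4·r0 → [0,3,-4]
  r2 -= -4·r0 → [0,15,-17]
  r2 -= 5·r1 → [0,0,3]

L=[[1,0,0],[4,1,0],[-4,5,1]] U=[[-1,3,2],[0,3,-4],[0,0,3]]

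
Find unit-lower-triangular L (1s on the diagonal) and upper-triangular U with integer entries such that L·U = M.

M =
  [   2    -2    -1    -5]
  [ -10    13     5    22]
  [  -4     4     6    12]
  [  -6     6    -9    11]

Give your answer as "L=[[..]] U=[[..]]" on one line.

L=[[1,0,0,0],[-5,1,0,0],[-2,0,1,0],[-3,0,-3,1]] U=[[2,-2,-1,-5],[0,3,0,-3],[0,0,4,2],[0,0,0,2]]

  R1 -= -5·R0 → [0,3,0,-3]
  R2 -= -2·R0 → [0,0,4,2]
  R3 -= -3·R0 → [0,0,-12,-4]
  R2 -= 0·R1 → [0,0,4,2]
  R3 -= 0·R1 → [0,0,-12,-4]
  R3 -= -3·R2 → [0,0,0,2]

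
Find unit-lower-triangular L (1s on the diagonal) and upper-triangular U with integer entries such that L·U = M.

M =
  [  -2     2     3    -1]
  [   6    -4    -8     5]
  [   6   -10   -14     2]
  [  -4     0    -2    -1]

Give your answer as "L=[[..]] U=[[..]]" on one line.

  row1 -= -3·row0 → [0,2,1,2]
  row2 -= -3·row0 → [0,-4,-5,-1]
  row3 -= 2·row0 → [0,-4,-8,1]
  row2 -= -2·row1 → [0,0,-3,3]
  row3 -= -2·row1 → [0,0,-6,5]
  row3 -= 2·row2 → [0,0,0,-1]

L=[[1,0,0,0],[-3,1,0,0],[-3,-2,1,0],[2,-2,2,1]] U=[[-2,2,3,-1],[0,2,1,2],[0,0,-3,3],[0,0,0,-1]]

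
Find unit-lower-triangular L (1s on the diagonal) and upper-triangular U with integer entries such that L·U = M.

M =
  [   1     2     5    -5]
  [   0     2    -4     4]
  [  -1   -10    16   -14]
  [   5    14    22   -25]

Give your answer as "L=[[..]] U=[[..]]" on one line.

  r1 -= 0·r0 → [0,2,-4,4]
  r2 -= -1·r0 → [0,-8,21,-19]
  r3 -= 5·r0 → [0,4,-3,0]
  r2 -= -4·r1 → [0,0,5,-3]
  r3 -= 2·r1 → [0,0,5,-8]
  r3 -= 1·r2 → [0,0,0,-5]

L=[[1,0,0,0],[0,1,0,0],[-1,-4,1,0],[5,2,1,1]] U=[[1,2,5,-5],[0,2,-4,4],[0,0,5,-3],[0,0,0,-5]]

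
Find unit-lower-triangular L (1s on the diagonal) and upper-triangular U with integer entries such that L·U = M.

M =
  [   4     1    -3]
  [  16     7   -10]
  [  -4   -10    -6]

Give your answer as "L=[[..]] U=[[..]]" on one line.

L=[[1,0,0],[4,1,0],[-1,-3,1]] U=[[4,1,-3],[0,3,2],[0,0,-3]]

  R1 -= 4·R0 → [0,3,2]
  R2 -= -1·R0 → [0,-9,-9]
  R2 -= -3·R1 → [0,0,-3]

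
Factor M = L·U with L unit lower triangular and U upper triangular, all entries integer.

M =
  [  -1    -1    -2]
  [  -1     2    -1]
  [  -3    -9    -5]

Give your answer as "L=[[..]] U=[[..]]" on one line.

  r1 -= 1·r0 → [0,3,1]
  r2 -= 3·r0 → [0,-6,1]
  r2 -= -2·r1 → [0,0,3]

L=[[1,0,0],[1,1,0],[3,-2,1]] U=[[-1,-1,-2],[0,3,1],[0,0,3]]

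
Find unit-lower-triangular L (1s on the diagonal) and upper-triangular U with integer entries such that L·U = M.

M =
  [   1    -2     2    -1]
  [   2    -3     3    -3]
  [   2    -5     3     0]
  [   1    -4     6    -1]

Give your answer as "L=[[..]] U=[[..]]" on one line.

  R1 -= 2·R0 → [0,1,-1,-1]
  R2 -= 2·R0 → [0,-1,-1,2]
  R3 -= 1·R0 → [0,-2,4,0]
  R2 -= -1·R1 → [0,0,-2,1]
  R3 -= -2·R1 → [0,0,2,-2]
  R3 -= -1·R2 → [0,0,0,-1]

L=[[1,0,0,0],[2,1,0,0],[2,-1,1,0],[1,-2,-1,1]] U=[[1,-2,2,-1],[0,1,-1,-1],[0,0,-2,1],[0,0,0,-1]]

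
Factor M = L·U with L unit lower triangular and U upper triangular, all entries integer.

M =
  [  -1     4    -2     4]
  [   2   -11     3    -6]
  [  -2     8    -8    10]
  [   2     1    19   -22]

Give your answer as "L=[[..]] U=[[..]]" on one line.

  row1 -= -2·row0 → [0,-3,-1,2]
  row2 -= 2·row0 → [0,0,-4,2]
  row3 -= -2·row0 → [0,9,15,-14]
  row2 -= 0·row1 → [0,0,-4,2]
  row3 -= -3·row1 → [0,0,12,-8]
  row3 -= -3·row2 → [0,0,0,-2]

L=[[1,0,0,0],[-2,1,0,0],[2,0,1,0],[-2,-3,-3,1]] U=[[-1,4,-2,4],[0,-3,-1,2],[0,0,-4,2],[0,0,0,-2]]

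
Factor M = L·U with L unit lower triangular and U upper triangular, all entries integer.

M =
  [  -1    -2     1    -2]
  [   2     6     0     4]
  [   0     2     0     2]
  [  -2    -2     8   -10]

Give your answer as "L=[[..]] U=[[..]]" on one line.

  row1 -= -2·row0 → [0,2,2,0]
  row2 -= 0·row0 → [0,2,0,2]
  row3 -= 2·row0 → [0,2,6,-6]
  row2 -= 1·row1 → [0,0,-2,2]
  row3 -= 1·row1 → [0,0,4,-6]
  row3 -= -2·row2 → [0,0,0,-2]

L=[[1,0,0,0],[-2,1,0,0],[0,1,1,0],[2,1,-2,1]] U=[[-1,-2,1,-2],[0,2,2,0],[0,0,-2,2],[0,0,0,-2]]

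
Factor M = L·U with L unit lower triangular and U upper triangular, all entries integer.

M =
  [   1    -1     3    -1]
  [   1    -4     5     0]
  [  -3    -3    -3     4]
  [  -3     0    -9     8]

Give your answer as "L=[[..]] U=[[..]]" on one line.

  row1 -= 1·row0 → [0,-3,2,1]
  row2 -= -3·row0 → [0,-6,6,1]
  row3 -= -3·row0 → [0,-3,0,5]
  row2 -= 2·row1 → [0,0,2,-1]
  row3 -= 1·row1 → [0,0,-2,4]
  row3 -= -1·row2 → [0,0,0,3]

L=[[1,0,0,0],[1,1,0,0],[-3,2,1,0],[-3,1,-1,1]] U=[[1,-1,3,-1],[0,-3,2,1],[0,0,2,-1],[0,0,0,3]]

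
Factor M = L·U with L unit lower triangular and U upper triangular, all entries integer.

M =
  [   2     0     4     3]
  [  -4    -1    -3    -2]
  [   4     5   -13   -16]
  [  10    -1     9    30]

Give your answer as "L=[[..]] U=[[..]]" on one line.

L=[[1,0,0,0],[-2,1,0,0],[2,-5,1,0],[5,1,-4,1]] U=[[2,0,4,3],[0,-1,5,4],[0,0,4,-2],[0,0,0,3]]

  R1 -= -2·R0 → [0,-1,5,4]
  R2 -= 2·R0 → [0,5,-21,-22]
  R3 -= 5·R0 → [0,-1,-11,15]
  R2 -= -5·R1 → [0,0,4,-2]
  R3 -= 1·R1 → [0,0,-16,11]
  R3 -= -4·R2 → [0,0,0,3]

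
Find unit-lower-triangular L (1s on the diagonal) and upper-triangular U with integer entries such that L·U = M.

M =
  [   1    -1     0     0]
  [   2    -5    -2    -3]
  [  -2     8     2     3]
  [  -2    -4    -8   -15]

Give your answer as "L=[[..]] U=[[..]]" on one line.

  R1 -= 2·R0 → [0,-3,-2,-3]
  R2 -= -2·R0 → [0,6,2,3]
  R3 -= -2·R0 → [0,-6,-8,-15]
  R2 -= -2·R1 → [0,0,-2,-3]
  R3 -= 2·R1 → [0,0,-4,-9]
  R3 -= 2·R2 → [0,0,0,-3]

L=[[1,0,0,0],[2,1,0,0],[-2,-2,1,0],[-2,2,2,1]] U=[[1,-1,0,0],[0,-3,-2,-3],[0,0,-2,-3],[0,0,0,-3]]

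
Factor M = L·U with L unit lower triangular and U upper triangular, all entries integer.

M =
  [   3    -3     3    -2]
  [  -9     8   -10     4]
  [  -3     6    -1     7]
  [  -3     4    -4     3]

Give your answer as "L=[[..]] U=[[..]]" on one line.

  row1 -= -3·row0 → [0,-1,-1,-2]
  row2 -= -1·row0 → [0,3,2,5]
  row3 -= -1·row0 → [0,1,-1,1]
  row2 -= -3·row1 → [0,0,-1,-1]
  row3 -= -1·row1 → [0,0,-2,-1]
  row3 -= 2·row2 → [0,0,0,1]

L=[[1,0,0,0],[-3,1,0,0],[-1,-3,1,0],[-1,-1,2,1]] U=[[3,-3,3,-2],[0,-1,-1,-2],[0,0,-1,-1],[0,0,0,1]]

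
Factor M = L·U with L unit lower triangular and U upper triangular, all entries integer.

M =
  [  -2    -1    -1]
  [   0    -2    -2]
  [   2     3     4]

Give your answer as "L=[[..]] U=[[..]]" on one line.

  R1 -= 0·R0 → [0,-2,-2]
  R2 -= -1·R0 → [0,2,3]
  R2 -= -1·R1 → [0,0,1]

L=[[1,0,0],[0,1,0],[-1,-1,1]] U=[[-2,-1,-1],[0,-2,-2],[0,0,1]]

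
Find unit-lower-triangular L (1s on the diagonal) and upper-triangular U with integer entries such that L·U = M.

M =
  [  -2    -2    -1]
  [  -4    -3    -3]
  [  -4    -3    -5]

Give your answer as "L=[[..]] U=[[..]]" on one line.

  r1 -= 2·r0 → [0,1,-1]
  r2 -= 2·r0 → [0,1,-3]
  r2 -= 1·r1 → [0,0,-2]

L=[[1,0,0],[2,1,0],[2,1,1]] U=[[-2,-2,-1],[0,1,-1],[0,0,-2]]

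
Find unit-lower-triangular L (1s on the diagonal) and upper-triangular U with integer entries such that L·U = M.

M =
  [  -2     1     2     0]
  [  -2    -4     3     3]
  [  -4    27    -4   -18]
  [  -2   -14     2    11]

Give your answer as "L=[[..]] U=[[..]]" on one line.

  R1 -= 1·R0 → [0,-5,1,3]
  R2 -= 2·R0 → [0,25,-8,-18]
  R3 -= 1·R0 → [0,-15,0,11]
  R2 -= -5·R1 → [0,0,-3,-3]
  R3 -= 3·R1 → [0,0,-3,2]
  R3 -= 1·R2 → [0,0,0,5]

L=[[1,0,0,0],[1,1,0,0],[2,-5,1,0],[1,3,1,1]] U=[[-2,1,2,0],[0,-5,1,3],[0,0,-3,-3],[0,0,0,5]]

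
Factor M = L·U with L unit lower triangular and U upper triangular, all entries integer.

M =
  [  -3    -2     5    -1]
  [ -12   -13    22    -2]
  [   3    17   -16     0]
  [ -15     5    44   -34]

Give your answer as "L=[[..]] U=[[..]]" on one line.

L=[[1,0,0,0],[4,1,0,0],[-1,-3,1,0],[5,-3,-5,1]] U=[[-3,-2,5,-1],[0,-5,2,2],[0,0,-5,5],[0,0,0,2]]

  R1 -= 4·R0 → [0,-5,2,2]
  R2 -= -1·R0 → [0,15,-11,-1]
  R3 -= 5·R0 → [0,15,19,-29]
  R2 -= -3·R1 → [0,0,-5,5]
  R3 -= -3·R1 → [0,0,25,-23]
  R3 -= -5·R2 → [0,0,0,2]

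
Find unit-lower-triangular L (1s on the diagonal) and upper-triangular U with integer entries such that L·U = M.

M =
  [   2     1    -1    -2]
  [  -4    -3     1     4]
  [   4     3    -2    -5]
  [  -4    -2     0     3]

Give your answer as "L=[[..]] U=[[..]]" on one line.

  row1 -= -2·row0 → [0,-1,-1,0]
  row2 -= 2·row0 → [0,1,0,-1]
  row3 -= -2·row0 → [0,0,-2,-1]
  row2 -= -1·row1 → [0,0,-1,-1]
  row3 -= 0·row1 → [0,0,-2,-1]
  row3 -= 2·row2 → [0,0,0,1]

L=[[1,0,0,0],[-2,1,0,0],[2,-1,1,0],[-2,0,2,1]] U=[[2,1,-1,-2],[0,-1,-1,0],[0,0,-1,-1],[0,0,0,1]]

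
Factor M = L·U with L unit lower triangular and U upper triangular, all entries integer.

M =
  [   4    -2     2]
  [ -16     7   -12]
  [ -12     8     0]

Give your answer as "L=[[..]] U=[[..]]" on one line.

  row1 -= -4·row0 → [0,-1,-4]
  row2 -= -3·row0 → [0,2,6]
  row2 -= -2·row1 → [0,0,-2]

L=[[1,0,0],[-4,1,0],[-3,-2,1]] U=[[4,-2,2],[0,-1,-4],[0,0,-2]]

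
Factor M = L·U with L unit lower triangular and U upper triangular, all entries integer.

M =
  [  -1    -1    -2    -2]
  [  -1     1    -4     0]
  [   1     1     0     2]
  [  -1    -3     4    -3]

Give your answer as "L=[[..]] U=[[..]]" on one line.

L=[[1,0,0,0],[1,1,0,0],[-1,0,1,0],[1,-1,-2,1]] U=[[-1,-1,-2,-2],[0,2,-2,2],[0,0,-2,0],[0,0,0,1]]

  R1 -= 1·R0 → [0,2,-2,2]
  R2 -= -1·R0 → [0,0,-2,0]
  R3 -= 1·R0 → [0,-2,6,-1]
  R2 -= 0·R1 → [0,0,-2,0]
  R3 -= -1·R1 → [0,0,4,1]
  R3 -= -2·R2 → [0,0,0,1]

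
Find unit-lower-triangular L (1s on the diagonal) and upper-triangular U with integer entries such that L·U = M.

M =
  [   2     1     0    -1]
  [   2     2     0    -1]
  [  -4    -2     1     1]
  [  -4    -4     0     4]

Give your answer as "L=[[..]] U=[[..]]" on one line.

L=[[1,0,0,0],[1,1,0,0],[-2,0,1,0],[-2,-2,0,1]] U=[[2,1,0,-1],[0,1,0,0],[0,0,1,-1],[0,0,0,2]]

  R1 -= 1·R0 → [0,1,0,0]
  R2 -= -2·R0 → [0,0,1,-1]
  R3 -= -2·R0 → [0,-2,0,2]
  R2 -= 0·R1 → [0,0,1,-1]
  R3 -= -2·R1 → [0,0,0,2]
  R3 -= 0·R2 → [0,0,0,2]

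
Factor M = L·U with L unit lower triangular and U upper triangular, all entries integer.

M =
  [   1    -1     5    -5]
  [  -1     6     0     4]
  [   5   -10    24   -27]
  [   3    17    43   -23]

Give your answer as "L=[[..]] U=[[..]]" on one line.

  R1 -= -1·R0 → [0,5,5,-1]
  R2 -= 5·R0 → [0,-5,-1,-2]
  R3 -= 3·R0 → [0,20,28,-8]
  R2 -= -1·R1 → [0,0,4,-3]
  R3 -= 4·R1 → [0,0,8,-4]
  R3 -= 2·R2 → [0,0,0,2]

L=[[1,0,0,0],[-1,1,0,0],[5,-1,1,0],[3,4,2,1]] U=[[1,-1,5,-5],[0,5,5,-1],[0,0,4,-3],[0,0,0,2]]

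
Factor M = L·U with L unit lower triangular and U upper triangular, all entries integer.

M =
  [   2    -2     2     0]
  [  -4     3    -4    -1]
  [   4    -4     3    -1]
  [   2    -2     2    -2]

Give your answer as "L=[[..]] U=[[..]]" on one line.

  r1 -= -2·r0 → [0,-1,0,-1]
  r2 -= 2·r0 → [0,0,-1,-1]
  r3 -= 1·r0 → [0,0,0,-2]
  r2 -= 0·r1 → [0,0,-1,-1]
  r3 -= 0·r1 → [0,0,0,-2]
  r3 -= 0·r2 → [0,0,0,-2]

L=[[1,0,0,0],[-2,1,0,0],[2,0,1,0],[1,0,0,1]] U=[[2,-2,2,0],[0,-1,0,-1],[0,0,-1,-1],[0,0,0,-2]]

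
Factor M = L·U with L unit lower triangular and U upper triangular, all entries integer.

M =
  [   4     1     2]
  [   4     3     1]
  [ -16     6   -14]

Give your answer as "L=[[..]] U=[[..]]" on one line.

L=[[1,0,0],[1,1,0],[-4,5,1]] U=[[4,1,2],[0,2,-1],[0,0,-1]]

  R1 -= 1·R0 → [0,2,-1]
  R2 -= -4·R0 → [0,10,-6]
  R2 -= 5·R1 → [0,0,-1]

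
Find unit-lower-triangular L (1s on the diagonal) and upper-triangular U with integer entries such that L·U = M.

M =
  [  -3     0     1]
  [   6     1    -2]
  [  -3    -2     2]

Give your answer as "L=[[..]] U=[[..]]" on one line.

L=[[1,0,0],[-2,1,0],[1,-2,1]] U=[[-3,0,1],[0,1,0],[0,0,1]]

  R1 -= -2·R0 → [0,1,0]
  R2 -= 1·R0 → [0,-2,1]
  R2 -= -2·R1 → [0,0,1]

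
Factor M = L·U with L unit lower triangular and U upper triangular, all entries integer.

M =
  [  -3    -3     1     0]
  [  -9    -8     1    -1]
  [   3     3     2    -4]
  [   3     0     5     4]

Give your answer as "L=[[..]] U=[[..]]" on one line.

L=[[1,0,0,0],[3,1,0,0],[-1,0,1,0],[-1,-3,0,1]] U=[[-3,-3,1,0],[0,1,-2,-1],[0,0,3,-4],[0,0,0,1]]

  r1 -= 3·r0 → [0,1,-2,-1]
  r2 -= -1·r0 → [0,0,3,-4]
  r3 -= -1·r0 → [0,-3,6,4]
  r2 -= 0·r1 → [0,0,3,-4]
  r3 -= -3·r1 → [0,0,0,1]
  r3 -= 0·r2 → [0,0,0,1]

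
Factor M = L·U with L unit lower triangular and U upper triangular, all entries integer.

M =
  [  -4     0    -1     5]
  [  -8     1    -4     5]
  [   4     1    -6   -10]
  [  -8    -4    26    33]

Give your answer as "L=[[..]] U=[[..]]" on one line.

L=[[1,0,0,0],[2,1,0,0],[-1,1,1,0],[2,-4,-4,1]] U=[[-4,0,-1,5],[0,1,-2,-5],[0,0,-5,0],[0,0,0,3]]

  r1 -= 2·r0 → [0,1,-2,-5]
  r2 -= -1·r0 → [0,1,-7,-5]
  r3 -= 2·r0 → [0,-4,28,23]
  r2 -= 1·r1 → [0,0,-5,0]
  r3 -= -4·r1 → [0,0,20,3]
  r3 -= -4·r2 → [0,0,0,3]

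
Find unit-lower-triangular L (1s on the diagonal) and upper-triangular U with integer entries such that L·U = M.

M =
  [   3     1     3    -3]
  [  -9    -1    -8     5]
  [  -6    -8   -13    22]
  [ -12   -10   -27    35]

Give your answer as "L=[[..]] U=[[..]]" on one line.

  r1 -= -3·r0 → [0,2,1,-4]
  r2 -= -2·r0 → [0,-6,-7,16]
  r3 -= -4·r0 → [0,-6,-15,23]
  r2 -= -3·r1 → [0,0,-4,4]
  r3 -= -3·r1 → [0,0,-12,11]
  r3 -= 3·r2 → [0,0,0,-1]

L=[[1,0,0,0],[-3,1,0,0],[-2,-3,1,0],[-4,-3,3,1]] U=[[3,1,3,-3],[0,2,1,-4],[0,0,-4,4],[0,0,0,-1]]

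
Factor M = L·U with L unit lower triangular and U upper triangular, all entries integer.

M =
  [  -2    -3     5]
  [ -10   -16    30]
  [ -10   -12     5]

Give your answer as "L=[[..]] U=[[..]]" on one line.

L=[[1,0,0],[5,1,0],[5,-3,1]] U=[[-2,-3,5],[0,-1,5],[0,0,-5]]

  row1 -= 5·row0 → [0,-1,5]
  row2 -= 5·row0 → [0,3,-20]
  row2 -= -3·row1 → [0,0,-5]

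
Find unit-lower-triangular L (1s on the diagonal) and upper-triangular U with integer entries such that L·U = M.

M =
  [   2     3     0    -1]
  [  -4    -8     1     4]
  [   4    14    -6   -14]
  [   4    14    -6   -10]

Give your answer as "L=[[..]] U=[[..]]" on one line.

L=[[1,0,0,0],[-2,1,0,0],[2,-4,1,0],[2,-4,1,1]] U=[[2,3,0,-1],[0,-2,1,2],[0,0,-2,-4],[0,0,0,4]]

  r1 -= -2·r0 → [0,-2,1,2]
  r2 -= 2·r0 → [0,8,-6,-12]
  r3 -= 2·r0 → [0,8,-6,-8]
  r2 -= -4·r1 → [0,0,-2,-4]
  r3 -= -4·r1 → [0,0,-2,0]
  r3 -= 1·r2 → [0,0,0,4]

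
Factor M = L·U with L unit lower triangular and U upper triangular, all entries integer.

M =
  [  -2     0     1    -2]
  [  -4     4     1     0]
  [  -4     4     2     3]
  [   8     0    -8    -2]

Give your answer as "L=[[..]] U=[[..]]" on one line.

  row1 -= 2·row0 → [0,4,-1,4]
  row2 -= 2·row0 → [0,4,0,7]
  row3 -= -4·row0 → [0,0,-4,-10]
  row2 -= 1·row1 → [0,0,1,3]
  row3 -= 0·row1 → [0,0,-4,-10]
  row3 -= -4·row2 → [0,0,0,2]

L=[[1,0,0,0],[2,1,0,0],[2,1,1,0],[-4,0,-4,1]] U=[[-2,0,1,-2],[0,4,-1,4],[0,0,1,3],[0,0,0,2]]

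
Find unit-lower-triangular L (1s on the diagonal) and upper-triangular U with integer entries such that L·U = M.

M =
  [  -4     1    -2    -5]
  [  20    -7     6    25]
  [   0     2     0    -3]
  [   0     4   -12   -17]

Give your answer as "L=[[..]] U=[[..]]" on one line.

L=[[1,0,0,0],[-5,1,0,0],[0,-1,1,0],[0,-2,5,1]] U=[[-4,1,-2,-5],[0,-2,-4,0],[0,0,-4,-3],[0,0,0,-2]]

  r1 -= -5·r0 → [0,-2,-4,0]
  r2 -= 0·r0 → [0,2,0,-3]
  r3 -= 0·r0 → [0,4,-12,-17]
  r2 -= -1·r1 → [0,0,-4,-3]
  r3 -= -2·r1 → [0,0,-20,-17]
  r3 -= 5·r2 → [0,0,0,-2]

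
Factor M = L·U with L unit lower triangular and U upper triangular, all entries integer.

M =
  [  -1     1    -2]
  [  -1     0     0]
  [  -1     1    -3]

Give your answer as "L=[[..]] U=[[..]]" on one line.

  R1 -= 1·R0 → [0,-1,2]
  R2 -= 1·R0 → [0,0,-1]
  R2 -= 0·R1 → [0,0,-1]

L=[[1,0,0],[1,1,0],[1,0,1]] U=[[-1,1,-2],[0,-1,2],[0,0,-1]]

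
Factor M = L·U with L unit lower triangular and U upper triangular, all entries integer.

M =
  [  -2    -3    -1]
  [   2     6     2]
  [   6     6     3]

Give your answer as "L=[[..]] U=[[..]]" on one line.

L=[[1,0,0],[-1,1,0],[-3,-1,1]] U=[[-2,-3,-1],[0,3,1],[0,0,1]]

  row1 -= -1·row0 → [0,3,1]
  row2 -= -3·row0 → [0,-3,0]
  row2 -= -1·row1 → [0,0,1]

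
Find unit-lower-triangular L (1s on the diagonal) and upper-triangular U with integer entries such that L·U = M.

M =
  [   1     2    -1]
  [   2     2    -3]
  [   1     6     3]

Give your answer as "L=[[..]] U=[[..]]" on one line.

L=[[1,0,0],[2,1,0],[1,-2,1]] U=[[1,2,-1],[0,-2,-1],[0,0,2]]

  row1 -= 2·row0 → [0,-2,-1]
  row2 -= 1·row0 → [0,4,4]
  row2 -= -2·row1 → [0,0,2]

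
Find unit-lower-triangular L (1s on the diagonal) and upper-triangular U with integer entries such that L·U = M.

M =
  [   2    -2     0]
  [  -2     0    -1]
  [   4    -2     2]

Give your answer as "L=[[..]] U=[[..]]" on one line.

  R1 -= -1·R0 → [0,-2,-1]
  R2 -= 2·R0 → [0,2,2]
  R2 -= -1·R1 → [0,0,1]

L=[[1,0,0],[-1,1,0],[2,-1,1]] U=[[2,-2,0],[0,-2,-1],[0,0,1]]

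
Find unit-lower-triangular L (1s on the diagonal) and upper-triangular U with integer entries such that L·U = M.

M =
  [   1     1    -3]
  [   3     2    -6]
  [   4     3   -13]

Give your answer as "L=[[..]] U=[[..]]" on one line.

L=[[1,0,0],[3,1,0],[4,1,1]] U=[[1,1,-3],[0,-1,3],[0,0,-4]]

  row1 -= 3·row0 → [0,-1,3]
  row2 -= 4·row0 → [0,-1,-1]
  row2 -= 1·row1 → [0,0,-4]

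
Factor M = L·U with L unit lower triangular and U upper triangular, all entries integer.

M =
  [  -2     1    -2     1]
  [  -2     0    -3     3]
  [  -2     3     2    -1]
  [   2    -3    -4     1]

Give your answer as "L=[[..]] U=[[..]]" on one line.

  row1 -= 1·row0 → [0,-1,-1,2]
  row2 -= 1·row0 → [0,2,4,-2]
  row3 -= -1·row0 → [0,-2,-6,2]
  row2 -= -2·row1 → [0,0,2,2]
  row3 -= 2·row1 → [0,0,-4,-2]
  row3 -= -2·row2 → [0,0,0,2]

L=[[1,0,0,0],[1,1,0,0],[1,-2,1,0],[-1,2,-2,1]] U=[[-2,1,-2,1],[0,-1,-1,2],[0,0,2,2],[0,0,0,2]]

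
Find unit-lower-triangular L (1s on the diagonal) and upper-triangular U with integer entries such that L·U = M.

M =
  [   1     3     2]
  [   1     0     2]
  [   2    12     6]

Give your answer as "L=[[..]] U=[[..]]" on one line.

L=[[1,0,0],[1,1,0],[2,-2,1]] U=[[1,3,2],[0,-3,0],[0,0,2]]

  R1 -= 1·R0 → [0,-3,0]
  R2 -= 2·R0 → [0,6,2]
  R2 -= -2·R1 → [0,0,2]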